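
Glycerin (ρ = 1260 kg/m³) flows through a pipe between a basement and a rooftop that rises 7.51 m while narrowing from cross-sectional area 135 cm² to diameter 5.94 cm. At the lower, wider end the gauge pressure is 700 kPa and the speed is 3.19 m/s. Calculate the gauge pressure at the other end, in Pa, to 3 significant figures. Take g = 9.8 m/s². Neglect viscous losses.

Mass conservation (A₁v₁ = A₂v₂) gives v₂ = 3.19 × 135/27.7 = 15.5 m/s.
Applying Bernoulli between the two ends and solving for P₂: P₂ = P₁ + ½ρ(v₁² − v₂²) − ρgΔh.
P₂ = 700000 + ½·1260·(3.19² − 15.5²) − 1260·9.8·(+7.51) = 700000 + (-146000) − (92700) = 462000 Pa.

P₂ = 462000 Pa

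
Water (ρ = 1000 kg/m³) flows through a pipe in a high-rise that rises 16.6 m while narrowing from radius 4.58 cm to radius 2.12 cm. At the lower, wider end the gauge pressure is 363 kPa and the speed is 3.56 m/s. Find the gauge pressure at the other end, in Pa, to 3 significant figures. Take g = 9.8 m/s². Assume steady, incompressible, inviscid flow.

The volume flow rate is constant, so v₂ = (A₁/A₂)v₁ = (65.9/14.1)·3.56 = 16.6 m/s.
Applying Bernoulli between the two ends and solving for P₂: P₂ = P₁ + ½ρ(v₁² − v₂²) − ρgΔh.
P₂ = 363000 + ½·1000·(3.56² − 16.6²) − 1000·9.8·(+16.6) = 363000 + (-132000) − (163000) = 68600 Pa.

P₂ ≈ 68600 Pa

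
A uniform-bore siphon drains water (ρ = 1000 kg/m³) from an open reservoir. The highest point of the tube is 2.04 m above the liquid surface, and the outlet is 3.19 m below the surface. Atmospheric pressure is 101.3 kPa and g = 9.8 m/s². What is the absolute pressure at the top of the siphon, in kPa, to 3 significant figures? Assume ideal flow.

From the surface to the outlet (both open to atmosphere, surface at rest): v = √(2g·h_out) = √(2·9.8·3.19) = 7.91 m/s.
Continuity keeps v the same throughout the tube; from surface to crest, P_atm + 0 = P_top + ½ρv² + ρg·h_top.
P_top = 101300 − ½·1000·7.91² − 1000·9.8·2.04 = 50000 Pa.

P_top = 50.0 kPa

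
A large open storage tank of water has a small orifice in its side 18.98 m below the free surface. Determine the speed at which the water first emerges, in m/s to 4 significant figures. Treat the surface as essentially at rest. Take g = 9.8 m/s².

Bernoulli from surface to hole (P equal, v_surface ≈ 0): v = √(2gh) = √(2×9.8×18.98) = 19.29 m/s.

v ≈ 19.29 m/s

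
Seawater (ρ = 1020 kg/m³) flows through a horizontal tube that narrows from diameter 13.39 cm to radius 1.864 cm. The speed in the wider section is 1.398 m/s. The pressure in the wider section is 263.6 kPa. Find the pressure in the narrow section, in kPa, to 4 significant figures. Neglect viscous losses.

Mass conservation (A₁v₁ = A₂v₂) gives v₂ = 1.398 × 140.8/10.92 = 18.04 m/s.
The pipe is horizontal, so Bernoulli reduces to P₁ + ½ρv₁² = P₂ + ½ρv₂².
P₂ = P₁ − ½ρ(v₂² − v₁²) = 263600 − ½·1020·(18.04² − 1.398²) = 263600 − 164900 = 98710 Pa.

P₂ = 98.71 kPa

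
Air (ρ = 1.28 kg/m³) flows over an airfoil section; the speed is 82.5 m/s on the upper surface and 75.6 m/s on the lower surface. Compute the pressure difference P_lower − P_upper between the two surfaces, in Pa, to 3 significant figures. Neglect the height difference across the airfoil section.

Bernoulli (same height): P_lower − P_upper = ½ρ(v_upper² − v_lower²).
ΔP = ½·1.28·(82.5² − 75.6²) = 698 Pa.

ΔP ≈ 698 Pa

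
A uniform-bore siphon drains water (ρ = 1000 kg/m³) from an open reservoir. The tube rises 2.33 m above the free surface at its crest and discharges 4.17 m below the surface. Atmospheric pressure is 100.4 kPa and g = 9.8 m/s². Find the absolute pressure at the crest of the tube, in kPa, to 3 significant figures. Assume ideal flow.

From the surface to the outlet (both open to atmosphere, surface at rest): v = √(2g·h_out) = √(2·9.8·4.17) = 9.04 m/s.
The bore is uniform, so the speed at the crest is the same v. Bernoulli surface→crest: P_atm = P_top + ½ρv² + ρg·h_top.
P_top = 100400 − ½·1000·9.04² − 1000·9.8·2.33 = 36700 Pa.

P_top ≈ 36.7 kPa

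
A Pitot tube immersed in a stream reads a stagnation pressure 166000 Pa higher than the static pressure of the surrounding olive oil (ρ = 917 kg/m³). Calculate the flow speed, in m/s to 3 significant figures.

v = 19.0 m/s

At the stagnation point the flow is brought to rest, so Bernoulli gives P_stag − P_static = ½ρv².
v = √(2ΔP/ρ) = √(2·166000/917) = 19.0 m/s.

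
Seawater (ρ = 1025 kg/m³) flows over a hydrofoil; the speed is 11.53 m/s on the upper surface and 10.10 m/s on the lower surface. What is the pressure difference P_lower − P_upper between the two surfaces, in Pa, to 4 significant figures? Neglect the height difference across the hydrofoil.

ΔP ≈ 15850 Pa

Bernoulli (same height): P_lower − P_upper = ½ρ(v_upper² − v_lower²).
ΔP = ½·1025·(11.53² − 10.10²) = 15850 Pa.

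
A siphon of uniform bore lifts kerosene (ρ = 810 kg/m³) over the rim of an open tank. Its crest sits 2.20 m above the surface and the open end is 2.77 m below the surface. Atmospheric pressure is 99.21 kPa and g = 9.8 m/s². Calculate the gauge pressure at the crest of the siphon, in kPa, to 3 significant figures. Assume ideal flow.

-39.5 kPa

From the surface to the outlet (both open to atmosphere, surface at rest): v = √(2g·h_out) = √(2·9.8·2.77) = 7.37 m/s.
With constant cross-section the crest speed equals v; applying Bernoulli from the surface up to the crest, P_top = P_atm − ½ρv² − ρg·h_top.
P_top = 99210 − ½·810·7.37² − 810·9.8·2.20 = 59800 Pa. So P_gauge = P_top − P_atm = -39500 Pa.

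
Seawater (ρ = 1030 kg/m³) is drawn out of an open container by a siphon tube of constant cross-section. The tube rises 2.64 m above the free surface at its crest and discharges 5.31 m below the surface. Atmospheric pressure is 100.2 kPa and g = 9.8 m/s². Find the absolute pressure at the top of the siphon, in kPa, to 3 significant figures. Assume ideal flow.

P_top ≈ 20.0 kPa

The outlet speed comes from Torricelli: v = √(2g·5.31) = 10.2 m/s.
The bore is uniform, so the speed at the crest is the same v. Bernoulli surface→crest: P_atm = P_top + ½ρv² + ρg·h_top.
P_top = 100200 − ½·1030·10.2² − 1030·9.8·2.64 = 20000 Pa.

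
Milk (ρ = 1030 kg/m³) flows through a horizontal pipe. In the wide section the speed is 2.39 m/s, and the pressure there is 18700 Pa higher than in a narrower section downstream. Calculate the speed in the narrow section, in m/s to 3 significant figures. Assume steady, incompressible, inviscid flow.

Along the level pipe P + ½ρv² is conserved, hence v₂² = v₁² + 2(P₁ − P₂)/ρ.
v₂ = √(2.39² + 2·18700/1030) = √(5.71 + 36.3) = 6.48 m/s.

v₂ ≈ 6.48 m/s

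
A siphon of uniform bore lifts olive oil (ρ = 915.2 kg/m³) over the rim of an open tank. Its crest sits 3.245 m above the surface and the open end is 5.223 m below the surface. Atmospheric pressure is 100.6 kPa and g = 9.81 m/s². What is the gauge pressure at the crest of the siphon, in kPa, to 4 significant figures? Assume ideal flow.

P_gauge ≈ -76.03 kPa

The outlet speed comes from Torricelli: v = √(2g·5.223) = 10.12 m/s.
The bore is uniform, so the speed at the crest is the same v. Bernoulli surface→crest: P_atm = P_top + ½ρv² + ρg·h_top.
P_top = 100600 − ½·915.2·10.12² − 915.2·9.81·3.245 = 24570 Pa. So P_gauge = P_top − P_atm = -76030 Pa.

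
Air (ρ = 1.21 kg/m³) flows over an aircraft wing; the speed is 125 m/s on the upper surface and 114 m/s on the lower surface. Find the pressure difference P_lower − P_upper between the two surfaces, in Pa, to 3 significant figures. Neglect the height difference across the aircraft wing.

ΔP ≈ 1590 Pa

With negligible Δh, P + ½ρv² is constant, so P_low − P_up = ½ρ(v_up² − v_low²).
ΔP = ½·1.21·(125² − 114²) = 1590 Pa.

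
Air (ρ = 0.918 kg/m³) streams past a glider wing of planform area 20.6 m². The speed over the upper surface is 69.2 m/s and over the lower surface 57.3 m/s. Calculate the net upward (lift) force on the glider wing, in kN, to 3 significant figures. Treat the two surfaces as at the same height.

F = 14.2 kN

From P + ½ρv² = const at equal height, P_low − P_up = ½ρ(v_up² − v_low²).
ΔP = ½·0.918·(69.2² − 57.3²) = 691 Pa.
Lift = ΔP · A = 691 × 20.6 = 14200 N.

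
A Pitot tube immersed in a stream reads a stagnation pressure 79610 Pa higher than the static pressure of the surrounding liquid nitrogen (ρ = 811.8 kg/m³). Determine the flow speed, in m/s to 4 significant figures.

v = 14.00 m/s

Bernoulli between the free stream and the stagnation point: ½ρv² = P_stag − P_static.
v = √(2ΔP/ρ) = √(2·79610/811.8) = 14.00 m/s.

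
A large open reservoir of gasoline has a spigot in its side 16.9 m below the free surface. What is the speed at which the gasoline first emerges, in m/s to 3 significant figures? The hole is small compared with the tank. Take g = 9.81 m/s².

With the surface at rest and both surface and jet at atmospheric pressure, Bernoulli gives ρg h = ½ρv², so v = √(2gh) = √(2·9.81·16.9) = 18.2 m/s.

18.2 m/s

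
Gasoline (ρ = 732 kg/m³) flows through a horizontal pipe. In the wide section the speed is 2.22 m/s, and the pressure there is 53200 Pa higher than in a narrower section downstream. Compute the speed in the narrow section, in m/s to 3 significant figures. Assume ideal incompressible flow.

With h₁ = h₂, rearranging Bernoulli gives v₂ = √(v₁² + 2ΔP/ρ).
v₂ = √(2.22² + 2·53200/732) = √(4.93 + 145) = 12.3 m/s.

12.3 m/s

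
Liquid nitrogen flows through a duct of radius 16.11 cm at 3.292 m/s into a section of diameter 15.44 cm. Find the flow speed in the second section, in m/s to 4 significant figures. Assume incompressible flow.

v₂ ≈ 14.34 m/s

Mass conservation (A₁v₁ = A₂v₂) gives v₂ = 3.292 × 815.3/187.2 = 14.34 m/s.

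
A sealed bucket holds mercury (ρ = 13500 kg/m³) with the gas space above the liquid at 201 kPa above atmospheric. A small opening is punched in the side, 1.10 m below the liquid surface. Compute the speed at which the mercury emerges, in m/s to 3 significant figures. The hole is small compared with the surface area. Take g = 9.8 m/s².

v = 7.17 m/s

Take point 1 at the surface (v₁ ≈ 0) and point 2 at the hole (at atmospheric pressure). Bernoulli: P₁ + ρg h = P_atm + ½ρv₂².
With P₁ − P_atm = 201000 Pa, v₂ = √(2gh + 2ΔP/ρ) = √(2·9.8·1.10 + 2·201000/13500) = 7.17 m/s.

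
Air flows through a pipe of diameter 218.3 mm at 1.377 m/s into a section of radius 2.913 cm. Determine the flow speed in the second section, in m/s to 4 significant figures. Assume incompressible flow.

Continuity gives A₁v₁ = A₂v₂, so v₂ = (374.3 cm²)/(26.66 cm²) × 1.377 m/s = 19.33 m/s.

v₂ ≈ 19.33 m/s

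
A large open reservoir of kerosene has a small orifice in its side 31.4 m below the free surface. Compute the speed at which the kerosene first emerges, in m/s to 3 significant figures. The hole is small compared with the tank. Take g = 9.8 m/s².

v ≈ 24.8 m/s

The surface is effectively still and both ends are open, so ½v² = gh and v = √(2·9.8·31.4) = 24.8 m/s.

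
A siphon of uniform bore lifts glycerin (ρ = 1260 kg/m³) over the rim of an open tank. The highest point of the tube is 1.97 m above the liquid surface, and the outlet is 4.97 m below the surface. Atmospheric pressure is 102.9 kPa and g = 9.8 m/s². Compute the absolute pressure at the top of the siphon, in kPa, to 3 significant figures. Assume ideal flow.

Bernoulli surface→outlet gives ½v² = g·h_out, so v = √(2·9.8·4.97) = 9.87 m/s.
Continuity keeps v the same throughout the tube; from surface to crest, P_atm + 0 = P_top + ½ρv² + ρg·h_top.
P_top = 102900 − ½·1260·9.87² − 1260·9.8·1.97 = 17200 Pa.

P_top = 17.2 kPa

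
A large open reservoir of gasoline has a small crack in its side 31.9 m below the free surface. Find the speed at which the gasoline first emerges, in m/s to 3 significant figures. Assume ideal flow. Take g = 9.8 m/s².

25.0 m/s

With the surface at rest and both surface and jet at atmospheric pressure, Bernoulli gives ρg h = ½ρv², so v = √(2gh) = √(2·9.8·31.9) = 25.0 m/s.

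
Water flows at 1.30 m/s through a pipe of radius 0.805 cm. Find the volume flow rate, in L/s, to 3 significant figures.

Q ≈ 0.265 L/s

Q = A·v = 0.000204 m² × 1.30 m/s = 0.000265 m³/s.
Converting: 0.000265 m³/s × 1000 = 0.265 L/s.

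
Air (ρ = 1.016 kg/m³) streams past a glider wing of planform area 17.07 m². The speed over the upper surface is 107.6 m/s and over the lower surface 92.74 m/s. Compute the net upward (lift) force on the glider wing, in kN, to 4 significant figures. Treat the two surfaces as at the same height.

The faster flow above has the lower pressure; Bernoulli (same height) gives ΔP = ½ρ(v_up² − v_low²).
ΔP = ½·1.016·(107.6² − 92.74²) = 1512 Pa.
Lift = ΔP · A = 1512 × 17.07 = 25820 N.

F ≈ 25.82 kN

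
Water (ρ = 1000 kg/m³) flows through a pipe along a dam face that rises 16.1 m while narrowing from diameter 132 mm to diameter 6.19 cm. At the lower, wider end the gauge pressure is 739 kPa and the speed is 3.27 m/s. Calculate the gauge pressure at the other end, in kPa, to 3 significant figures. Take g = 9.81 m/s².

By continuity, v₂ = v₁·A₁/A₂ = 3.27·(137/30.1) = 14.9 m/s.
Bernoulli: P₁ + ½ρv₁² + ρg h₁ = P₂ + ½ρv₂² + ρg h₂, so P₂ = P₁ + ½ρ(v₁² − v₂²) − ρg(h₂ − h₁).
P₂ = 739000 + ½·1000·(3.27² − 14.9²) − 1000·9.81·(+16.1) = 739000 + (-105000) − (158000) = 476000 Pa.

P₂ ≈ 476 kPa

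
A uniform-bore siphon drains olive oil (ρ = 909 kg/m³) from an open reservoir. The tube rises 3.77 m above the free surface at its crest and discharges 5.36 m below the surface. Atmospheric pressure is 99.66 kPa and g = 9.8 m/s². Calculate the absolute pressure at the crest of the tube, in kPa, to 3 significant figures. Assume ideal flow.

The outlet speed comes from Torricelli: v = √(2g·5.36) = 10.2 m/s.
Continuity keeps v the same throughout the tube; from surface to crest, P_atm + 0 = P_top + ½ρv² + ρg·h_top.
P_top = 99660 − ½·909·10.2² − 909·9.8·3.77 = 18300 Pa.

P_top = 18.3 kPa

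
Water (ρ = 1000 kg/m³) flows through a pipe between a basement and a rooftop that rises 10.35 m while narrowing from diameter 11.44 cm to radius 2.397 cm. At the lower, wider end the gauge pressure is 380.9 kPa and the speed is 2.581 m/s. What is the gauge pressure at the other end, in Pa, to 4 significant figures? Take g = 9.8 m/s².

Mass conservation (A₁v₁ = A₂v₂) gives v₂ = 2.581 × 102.8/18.05 = 14.70 m/s.
Applying Bernoulli between the two ends and solving for P₂: P₂ = P₁ + ½ρ(v₁² − v₂²) − ρgΔh.
P₂ = 380900 + ½·1000·(2.581² − 14.70²) − 1000·9.8·(+10.35) = 380900 + (-104700) − (101400) = 174800 Pa.

P₂ ≈ 174800 Pa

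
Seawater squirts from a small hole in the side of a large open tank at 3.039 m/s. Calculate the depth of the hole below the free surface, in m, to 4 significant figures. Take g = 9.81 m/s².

Torricelli: v = √(2gh), so h = v²/(2g).
h = 3.039²/(2·9.81) = 9.236/19.62 = 0.4707 m.

h ≈ 0.4707 m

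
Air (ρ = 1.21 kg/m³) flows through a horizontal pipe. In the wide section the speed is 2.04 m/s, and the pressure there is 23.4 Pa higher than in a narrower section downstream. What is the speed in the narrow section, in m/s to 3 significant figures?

v₂ = 6.55 m/s

Horizontal Bernoulli: P₁ + ½ρv₁² = P₂ + ½ρv₂², so v₂² = v₁² + 2(P₁ − P₂)/ρ.
v₂ = √(2.04² + 2·23.4/1.21) = √(4.16 + 38.7) = 6.55 m/s.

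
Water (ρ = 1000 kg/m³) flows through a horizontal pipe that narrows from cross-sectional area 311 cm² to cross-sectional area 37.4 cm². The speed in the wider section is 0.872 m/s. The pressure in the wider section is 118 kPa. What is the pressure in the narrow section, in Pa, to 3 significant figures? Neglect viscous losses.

Mass conservation (A₁v₁ = A₂v₂) gives v₂ = 0.872 × 311/37.4 = 7.25 m/s.
Bernoulli (h₁ = h₂): P₁ − P₂ = ½ρ(v₂² − v₁²).
P₂ = P₁ − ½ρ(v₂² − v₁²) = 118000 − ½·1000·(7.25² − 0.872²) = 118000 − 25900 = 92100 Pa.

P₂ ≈ 92100 Pa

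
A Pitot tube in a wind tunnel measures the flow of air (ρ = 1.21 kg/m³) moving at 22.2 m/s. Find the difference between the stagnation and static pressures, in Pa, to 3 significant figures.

The dynamic pressure equals the rise in static pressure at the stagnation point: ΔP = ½ρv².
ΔP = ½·1.21·22.2² = 298 Pa.

ΔP ≈ 298 Pa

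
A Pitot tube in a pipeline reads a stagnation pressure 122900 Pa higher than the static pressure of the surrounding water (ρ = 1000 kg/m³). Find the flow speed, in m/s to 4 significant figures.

The dynamic pressure equals the rise in static pressure at the stagnation point: ΔP = ½ρv².
v = √(2ΔP/ρ) = √(2·122900/1000) = 15.68 m/s.

v = 15.68 m/s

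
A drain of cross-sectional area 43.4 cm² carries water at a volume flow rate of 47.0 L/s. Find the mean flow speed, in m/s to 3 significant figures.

Q = 47.0 L/s = 0.0470 m³/s.
v = Q/A = 0.0470 / 0.00434 = 10.8 m/s.

v ≈ 10.8 m/s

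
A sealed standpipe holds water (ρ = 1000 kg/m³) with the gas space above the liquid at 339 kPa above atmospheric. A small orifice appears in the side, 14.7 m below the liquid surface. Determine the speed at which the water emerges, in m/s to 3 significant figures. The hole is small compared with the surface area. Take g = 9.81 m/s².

Take point 1 at the surface (v₁ ≈ 0) and point 2 at the hole (at atmospheric pressure). Bernoulli: P₁ + ρg h = P_atm + ½ρv₂².
With P₁ − P_atm = 339000 Pa, v₂ = √(2gh + 2ΔP/ρ) = √(2·9.81·14.7 + 2·339000/1000) = 31.1 m/s.

v ≈ 31.1 m/s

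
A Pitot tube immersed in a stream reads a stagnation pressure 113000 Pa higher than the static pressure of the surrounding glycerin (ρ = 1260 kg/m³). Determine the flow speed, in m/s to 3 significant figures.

v ≈ 13.4 m/s

The dynamic pressure equals the rise in static pressure at the stagnation point: ΔP = ½ρv².
v = √(2ΔP/ρ) = √(2·113000/1260) = 13.4 m/s.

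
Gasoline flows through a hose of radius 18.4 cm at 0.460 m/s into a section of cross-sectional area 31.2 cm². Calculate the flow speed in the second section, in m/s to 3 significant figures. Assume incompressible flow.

v₂ ≈ 15.7 m/s

The volume flow rate is constant, so v₂ = (A₁/A₂)v₁ = (1060/31.2)·0.460 = 15.7 m/s.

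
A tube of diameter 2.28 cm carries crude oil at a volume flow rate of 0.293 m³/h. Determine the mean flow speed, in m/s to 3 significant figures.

Q = 0.293 m³/h = 0.0000814 m³/s.
v = Q/A = 0.0000814 / 0.000408 = 0.199 m/s.

v ≈ 0.199 m/s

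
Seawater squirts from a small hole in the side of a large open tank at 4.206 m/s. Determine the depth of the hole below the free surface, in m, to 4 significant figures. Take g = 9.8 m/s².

0.9026 m

Torricelli: v = √(2gh), so h = v²/(2g).
h = 4.206²/(2·9.8) = 17.69/19.60 = 0.9026 m.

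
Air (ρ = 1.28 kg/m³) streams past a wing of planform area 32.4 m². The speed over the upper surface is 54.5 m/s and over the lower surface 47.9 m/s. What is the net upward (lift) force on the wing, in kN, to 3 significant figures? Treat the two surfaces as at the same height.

From P + ½ρv² = const at equal height, P_low − P_up = ½ρ(v_up² − v_low²).
ΔP = ½·1.28·(54.5² − 47.9²) = 433 Pa.
Lift = ΔP · A = 433 × 32.4 = 14000 N.

F = 14.0 kN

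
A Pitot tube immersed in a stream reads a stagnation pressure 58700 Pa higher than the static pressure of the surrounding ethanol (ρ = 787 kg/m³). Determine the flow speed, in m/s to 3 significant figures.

v ≈ 12.2 m/s

At the stagnation point the flow is brought to rest, so Bernoulli gives P_stag − P_static = ½ρv².
v = √(2ΔP/ρ) = √(2·58700/787) = 12.2 m/s.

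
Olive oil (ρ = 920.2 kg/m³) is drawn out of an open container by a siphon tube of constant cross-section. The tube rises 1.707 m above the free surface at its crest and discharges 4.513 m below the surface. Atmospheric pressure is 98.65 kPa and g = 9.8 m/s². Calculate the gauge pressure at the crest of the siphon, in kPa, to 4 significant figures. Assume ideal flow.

-56.09 kPa

The outlet speed comes from Torricelli: v = √(2g·4.513) = 9.405 m/s.
The bore is uniform, so the speed at the crest is the same v. Bernoulli surface→crest: P_atm = P_top + ½ρv² + ρg·h_top.
P_top = 98650 − ½·920.2·9.405² − 920.2·9.8·1.707 = 42560 Pa. So P_gauge = P_top − P_atm = -56090 Pa.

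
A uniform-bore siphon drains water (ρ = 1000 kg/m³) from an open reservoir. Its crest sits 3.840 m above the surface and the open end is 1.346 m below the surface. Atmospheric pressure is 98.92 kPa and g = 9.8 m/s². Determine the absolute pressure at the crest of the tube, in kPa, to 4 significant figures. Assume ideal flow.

Bernoulli surface→outlet gives ½v² = g·h_out, so v = √(2·9.8·1.346) = 5.136 m/s.
The bore is uniform, so the speed at the crest is the same v. Bernoulli surface→crest: P_atm = P_top + ½ρv² + ρg·h_top.
P_top = 98920 − ½·1000·5.136² − 1000·9.8·3.840 = 48100 Pa.

P_top = 48.10 kPa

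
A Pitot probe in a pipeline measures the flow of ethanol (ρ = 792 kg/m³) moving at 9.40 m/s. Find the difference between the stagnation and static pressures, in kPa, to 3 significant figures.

ΔP ≈ 35.0 kPa

Bernoulli between the free stream and the stagnation point: ½ρv² = P_stag − P_static.
ΔP = ½·792·9.40² = 35000 Pa.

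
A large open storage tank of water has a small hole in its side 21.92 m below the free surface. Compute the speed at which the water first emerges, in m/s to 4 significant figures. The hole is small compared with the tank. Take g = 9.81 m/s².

20.74 m/s

Bernoulli from surface to hole (P equal, v_surface ≈ 0): v = √(2gh) = √(2×9.81×21.92) = 20.74 m/s.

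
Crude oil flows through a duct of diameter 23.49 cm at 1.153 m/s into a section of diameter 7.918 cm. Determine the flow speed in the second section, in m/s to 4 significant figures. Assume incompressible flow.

v₂ = 10.15 m/s

The volume flow rate is constant, so v₂ = (A₁/A₂)v₁ = (433.4/49.24)·1.153 = 10.15 m/s.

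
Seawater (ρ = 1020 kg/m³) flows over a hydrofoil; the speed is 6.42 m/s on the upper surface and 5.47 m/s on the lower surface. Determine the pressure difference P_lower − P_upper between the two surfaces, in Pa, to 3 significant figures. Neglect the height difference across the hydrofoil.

ΔP ≈ 5760 Pa

The pressure is lower where the speed is higher: ΔP = ½ρ(v_up² − v_low²).
ΔP = ½·1020·(6.42² − 5.47²) = 5760 Pa.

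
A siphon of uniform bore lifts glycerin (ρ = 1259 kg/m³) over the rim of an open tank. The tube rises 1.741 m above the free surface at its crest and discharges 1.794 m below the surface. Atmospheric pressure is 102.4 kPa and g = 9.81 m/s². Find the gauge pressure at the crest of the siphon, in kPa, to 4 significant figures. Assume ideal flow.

P_gauge ≈ -43.66 kPa

The outlet speed comes from Torricelli: v = √(2g·1.794) = 5.933 m/s.
With constant cross-section the crest speed equals v; applying Bernoulli from the surface up to the crest, P_top = P_atm − ½ρv² − ρg·h_top.
P_top = 102400 − ½·1259·5.933² − 1259·9.81·1.741 = 58740 Pa. So P_gauge = P_top − P_atm = -43660 Pa.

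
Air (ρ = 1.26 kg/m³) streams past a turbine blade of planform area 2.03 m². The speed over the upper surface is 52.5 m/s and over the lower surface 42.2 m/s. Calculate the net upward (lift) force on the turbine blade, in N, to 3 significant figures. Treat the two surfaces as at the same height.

From P + ½ρv² = const at equal height, P_low − P_up = ½ρ(v_up² − v_low²).
ΔP = ½·1.26·(52.5² − 42.2²) = 615 Pa.
Lift = ΔP · A = 615 × 2.03 = 1250 N.

F ≈ 1250 N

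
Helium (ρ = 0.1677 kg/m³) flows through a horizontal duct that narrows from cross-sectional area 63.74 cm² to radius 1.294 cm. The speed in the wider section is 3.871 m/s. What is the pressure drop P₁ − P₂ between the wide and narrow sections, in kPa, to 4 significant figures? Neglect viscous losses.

ΔP ≈ 0.1832 kPa

By continuity, v₂ = v₁·A₁/A₂ = 3.871·(63.74/5.260) = 46.90 m/s.
Along the horizontal streamline, P + ½ρv² is constant.
P₁ − P₂ = ½·0.1677·(46.90² − 3.871²) = ½·0.1677·2185 = 183.2 Pa.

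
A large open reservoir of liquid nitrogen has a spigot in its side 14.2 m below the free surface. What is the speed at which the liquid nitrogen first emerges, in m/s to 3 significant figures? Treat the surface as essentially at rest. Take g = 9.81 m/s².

With the surface at rest and both surface and jet at atmospheric pressure, Bernoulli gives ρg h = ½ρv², so v = √(2gh) = √(2·9.81·14.2) = 16.7 m/s.

16.7 m/s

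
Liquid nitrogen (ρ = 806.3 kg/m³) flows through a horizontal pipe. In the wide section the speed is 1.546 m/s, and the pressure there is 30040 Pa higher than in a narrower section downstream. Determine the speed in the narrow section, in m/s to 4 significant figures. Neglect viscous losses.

Horizontal Bernoulli: P₁ + ½ρv₁² = P₂ + ½ρv₂², so v₂² = v₁² + 2(P₁ − P₂)/ρ.
v₂ = √(1.546² + 2·30040/806.3) = √(2.390 + 74.51) = 8.769 m/s.

v₂ = 8.769 m/s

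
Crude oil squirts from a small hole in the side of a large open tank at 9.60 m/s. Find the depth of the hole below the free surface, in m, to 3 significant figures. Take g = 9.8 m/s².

Inverting v = √(2gh) gives h = v² / 2g.
h = 9.60²/(2·9.8) = 92.2/19.60 = 4.70 m.

4.70 m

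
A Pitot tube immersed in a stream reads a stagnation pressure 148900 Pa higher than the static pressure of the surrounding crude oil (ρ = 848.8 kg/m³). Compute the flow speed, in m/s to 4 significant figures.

Bernoulli between the free stream and the stagnation point: ½ρv² = P_stag − P_static.
v = √(2ΔP/ρ) = √(2·148900/848.8) = 18.73 m/s.

v ≈ 18.73 m/s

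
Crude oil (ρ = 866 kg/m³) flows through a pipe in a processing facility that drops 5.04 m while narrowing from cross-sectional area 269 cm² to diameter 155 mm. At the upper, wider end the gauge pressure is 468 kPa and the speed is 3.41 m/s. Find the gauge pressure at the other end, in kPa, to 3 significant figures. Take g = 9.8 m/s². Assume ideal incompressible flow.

P₂ ≈ 506 kPa

Mass conservation (A₁v₁ = A₂v₂) gives v₂ = 3.41 × 269/189 = 4.86 m/s.
Energy conservation along the streamline gives P₂ = P₁ − ½ρ(v₂² − v₁²) − ρg(h₂ − h₁).
P₂ = 468000 + ½·866·(3.41² − 4.86²) − 866·9.8·(−5.04) = 468000 + (-5200) − (-42800) = 506000 Pa.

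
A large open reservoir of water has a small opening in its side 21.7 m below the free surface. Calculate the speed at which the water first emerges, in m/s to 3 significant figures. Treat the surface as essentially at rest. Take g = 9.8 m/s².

v ≈ 20.6 m/s

Bernoulli from surface to hole (P equal, v_surface ≈ 0): v = √(2gh) = √(2×9.8×21.7) = 20.6 m/s.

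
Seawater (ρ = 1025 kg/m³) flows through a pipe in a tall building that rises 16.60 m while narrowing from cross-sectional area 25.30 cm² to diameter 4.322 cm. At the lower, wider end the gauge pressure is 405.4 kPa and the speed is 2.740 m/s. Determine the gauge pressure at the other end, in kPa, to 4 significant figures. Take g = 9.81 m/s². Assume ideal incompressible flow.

P₂ ≈ 230.9 kPa

Continuity gives A₁v₁ = A₂v₂, so v₂ = (25.30 cm²)/(14.67 cm²) × 2.740 m/s = 4.725 m/s.
Energy conservation along the streamline gives P₂ = P₁ − ½ρ(v₂² − v₁²) − ρg(h₂ − h₁).
P₂ = 405400 + ½·1025·(2.740² − 4.725²) − 1025·9.81·(+16.60) = 405400 + (-7595) − (166900) = 230900 Pa.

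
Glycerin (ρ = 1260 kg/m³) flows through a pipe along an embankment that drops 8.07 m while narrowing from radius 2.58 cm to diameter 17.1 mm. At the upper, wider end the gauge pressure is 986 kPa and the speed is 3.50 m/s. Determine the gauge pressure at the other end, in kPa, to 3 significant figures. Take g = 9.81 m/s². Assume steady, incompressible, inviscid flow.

By continuity, v₂ = v₁·A₁/A₂ = 3.50·(20.9/2.30) = 31.9 m/s.
Bernoulli: P₁ + ½ρv₁² + ρg h₁ = P₂ + ½ρv₂² + ρg h₂, so P₂ = P₁ + ½ρ(v₁² − v₂²) − ρg(h₂ − h₁).
P₂ = 986000 + ½·1260·(3.50² − 31.9²) − 1260·9.81·(−8.07) = 986000 + (-632000) − (-99800) = 454000 Pa.

P₂ ≈ 454 kPa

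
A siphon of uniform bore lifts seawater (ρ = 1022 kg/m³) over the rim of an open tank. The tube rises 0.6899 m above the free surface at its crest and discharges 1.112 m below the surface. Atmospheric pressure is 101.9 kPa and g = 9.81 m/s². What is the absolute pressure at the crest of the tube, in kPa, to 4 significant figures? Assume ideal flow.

83.83 kPa

From the surface to the outlet (both open to atmosphere, surface at rest): v = √(2g·h_out) = √(2·9.81·1.112) = 4.671 m/s.
With constant cross-section the crest speed equals v; applying Bernoulli from the surface up to the crest, P_top = P_atm − ½ρv² − ρg·h_top.
P_top = 101900 − ½·1022·4.671² − 1022·9.81·0.6899 = 83830 Pa.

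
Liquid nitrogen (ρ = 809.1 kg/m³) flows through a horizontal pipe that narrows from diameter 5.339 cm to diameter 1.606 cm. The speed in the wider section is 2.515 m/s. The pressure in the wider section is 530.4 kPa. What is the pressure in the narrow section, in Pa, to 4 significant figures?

Continuity gives A₁v₁ = A₂v₂, so v₂ = (22.39 cm²)/(2.026 cm²) × 2.515 m/s = 27.80 m/s.
Along the horizontal streamline, P + ½ρv² is constant.
P₂ = P₁ − ½ρ(v₂² − v₁²) = 530400 − ½·809.1·(27.80² − 2.515²) = 530400 − 310000 = 220400 Pa.

P₂ ≈ 220400 Pa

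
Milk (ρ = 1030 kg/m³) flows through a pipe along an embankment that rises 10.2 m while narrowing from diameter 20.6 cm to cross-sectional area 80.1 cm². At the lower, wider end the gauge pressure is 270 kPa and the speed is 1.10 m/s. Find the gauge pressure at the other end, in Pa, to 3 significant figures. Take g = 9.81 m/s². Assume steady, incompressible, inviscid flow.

P₂ = 157000 Pa

Mass conservation (A₁v₁ = A₂v₂) gives v₂ = 1.10 × 333/80.1 = 4.58 m/s.
Bernoulli: P₁ + ½ρv₁² + ρg h₁ = P₂ + ½ρv₂² + ρg h₂, so P₂ = P₁ + ½ρ(v₁² − v₂²) − ρg(h₂ − h₁).
P₂ = 270000 + ½·1030·(1.10² − 4.58²) − 1030·9.81·(+10.2) = 270000 + (-10200) − (103000) = 157000 Pa.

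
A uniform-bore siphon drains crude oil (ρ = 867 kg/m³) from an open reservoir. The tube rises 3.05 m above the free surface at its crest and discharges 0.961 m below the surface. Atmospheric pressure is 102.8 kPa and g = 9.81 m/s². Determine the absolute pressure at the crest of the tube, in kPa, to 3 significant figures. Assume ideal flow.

P_top ≈ 68.7 kPa

The outlet speed comes from Torricelli: v = √(2g·0.961) = 4.34 m/s.
Continuity keeps v the same throughout the tube; from surface to crest, P_atm + 0 = P_top + ½ρv² + ρg·h_top.
P_top = 102800 − ½·867·4.34² − 867·9.81·3.05 = 68700 Pa.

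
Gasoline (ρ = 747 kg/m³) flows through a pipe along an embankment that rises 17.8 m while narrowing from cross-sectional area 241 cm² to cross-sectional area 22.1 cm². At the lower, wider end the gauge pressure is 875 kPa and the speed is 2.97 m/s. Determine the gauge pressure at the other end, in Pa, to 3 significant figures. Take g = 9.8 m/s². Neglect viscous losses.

Continuity gives A₁v₁ = A₂v₂, so v₂ = (241 cm²)/(22.1 cm²) × 2.97 m/s = 32.4 m/s.
Energy conservation along the streamline gives P₂ = P₁ − ½ρ(v₂² − v₁²) − ρg(h₂ − h₁).
P₂ = 875000 + ½·747·(2.97² − 32.4²) − 747·9.8·(+17.8) = 875000 + (-388000) − (130000) = 356000 Pa.

P₂ ≈ 356000 Pa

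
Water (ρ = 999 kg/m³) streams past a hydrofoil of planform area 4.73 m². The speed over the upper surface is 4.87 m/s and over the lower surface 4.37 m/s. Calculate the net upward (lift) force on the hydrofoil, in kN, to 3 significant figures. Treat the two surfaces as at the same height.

The faster flow above has the lower pressure; Bernoulli (same height) gives ΔP = ½ρ(v_up² − v_low²).
ΔP = ½·999·(4.87² − 4.37²) = 2310 Pa.
Lift = ΔP · A = 2310 × 4.73 = 10900 N.

10.9 kN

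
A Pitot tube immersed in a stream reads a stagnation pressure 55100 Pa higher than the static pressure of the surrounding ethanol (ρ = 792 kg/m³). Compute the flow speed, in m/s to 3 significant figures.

v = 11.8 m/s

At the stagnation point the flow is brought to rest, so Bernoulli gives P_stag − P_static = ½ρv².
v = √(2ΔP/ρ) = √(2·55100/792) = 11.8 m/s.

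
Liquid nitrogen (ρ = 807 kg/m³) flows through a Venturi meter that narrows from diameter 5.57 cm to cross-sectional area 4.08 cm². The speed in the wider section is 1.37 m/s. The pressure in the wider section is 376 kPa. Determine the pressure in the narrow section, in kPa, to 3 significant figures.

P₂ ≈ 350 kPa

The volume flow rate is constant, so v₂ = (A₁/A₂)v₁ = (24.4/4.08)·1.37 = 8.18 m/s.
Along the horizontal streamline, P + ½ρv² is constant.
P₂ = P₁ − ½ρ(v₂² − v₁²) = 376000 − ½·807·(8.18² − 1.37²) = 376000 − 26300 = 350000 Pa.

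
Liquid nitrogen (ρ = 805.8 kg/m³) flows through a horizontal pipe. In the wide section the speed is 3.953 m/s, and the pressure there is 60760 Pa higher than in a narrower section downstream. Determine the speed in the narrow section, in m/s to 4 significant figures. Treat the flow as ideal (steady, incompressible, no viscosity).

12.90 m/s

Along the level pipe P + ½ρv² is conserved, hence v₂² = v₁² + 2(P₁ − P₂)/ρ.
v₂ = √(3.953² + 2·60760/805.8) = √(15.63 + 150.8) = 12.90 m/s.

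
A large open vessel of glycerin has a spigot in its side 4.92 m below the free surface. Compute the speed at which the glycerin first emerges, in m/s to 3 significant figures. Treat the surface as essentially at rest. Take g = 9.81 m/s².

v ≈ 9.82 m/s

Bernoulli from surface to hole (P equal, v_surface ≈ 0): v = √(2gh) = √(2×9.81×4.92) = 9.82 m/s.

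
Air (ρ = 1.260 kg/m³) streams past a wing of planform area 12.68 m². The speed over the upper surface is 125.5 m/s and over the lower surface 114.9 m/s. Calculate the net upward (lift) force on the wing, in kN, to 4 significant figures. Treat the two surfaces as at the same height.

F = 20.36 kN

With equal heights on the two surfaces, Bernoulli gives P_lower − P_upper = ½ρ(v_upper² − v_lower²).
ΔP = ½·1.260·(125.5² − 114.9²) = 1605 Pa.
Lift = ΔP · A = 1605 × 12.68 = 20360 N.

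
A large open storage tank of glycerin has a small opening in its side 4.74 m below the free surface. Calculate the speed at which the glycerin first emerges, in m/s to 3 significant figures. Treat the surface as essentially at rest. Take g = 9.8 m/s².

v = 9.64 m/s

Torricelli's result v = √(2gh) gives v = √(2·9.8·4.74) = 9.64 m/s.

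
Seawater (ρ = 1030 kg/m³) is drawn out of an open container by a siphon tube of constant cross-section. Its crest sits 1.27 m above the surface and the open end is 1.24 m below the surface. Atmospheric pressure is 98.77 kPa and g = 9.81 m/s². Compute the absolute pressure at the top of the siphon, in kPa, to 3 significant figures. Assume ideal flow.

Bernoulli surface→outlet gives ½v² = g·h_out, so v = √(2·9.81·1.24) = 4.93 m/s.
The bore is uniform, so the speed at the crest is the same v. Bernoulli surface→crest: P_atm = P_top + ½ρv² + ρg·h_top.
P_top = 98770 − ½·1030·4.93² − 1030·9.81·1.27 = 73400 Pa.

P_top ≈ 73.4 kPa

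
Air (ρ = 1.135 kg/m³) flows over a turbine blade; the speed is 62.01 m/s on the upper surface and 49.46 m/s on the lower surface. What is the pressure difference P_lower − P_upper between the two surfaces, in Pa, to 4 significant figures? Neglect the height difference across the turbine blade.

ΔP = 793.9 Pa

With negligible Δh, P + ½ρv² is constant, so P_low − P_up = ½ρ(v_up² − v_low²).
ΔP = ½·1.135·(62.01² − 49.46²) = 793.9 Pa.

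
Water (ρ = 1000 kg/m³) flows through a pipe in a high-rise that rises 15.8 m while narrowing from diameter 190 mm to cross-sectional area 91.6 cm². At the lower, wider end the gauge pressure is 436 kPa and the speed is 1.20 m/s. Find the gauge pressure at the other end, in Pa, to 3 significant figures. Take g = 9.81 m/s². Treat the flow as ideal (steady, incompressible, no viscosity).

275000 Pa

Mass conservation (A₁v₁ = A₂v₂) gives v₂ = 1.20 × 284/91.6 = 3.71 m/s.
Bernoulli: P₁ + ½ρv₁² + ρg h₁ = P₂ + ½ρv₂² + ρg h₂, so P₂ = P₁ + ½ρ(v₁² − v₂²) − ρg(h₂ − h₁).
P₂ = 436000 + ½·1000·(1.20² − 3.71²) − 1000·9.81·(+15.8) = 436000 + (-6180) − (155000) = 275000 Pa.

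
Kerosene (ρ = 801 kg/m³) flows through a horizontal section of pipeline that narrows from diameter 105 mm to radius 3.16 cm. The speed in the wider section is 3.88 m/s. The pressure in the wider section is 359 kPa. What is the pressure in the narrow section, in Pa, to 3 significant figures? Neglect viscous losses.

Continuity gives A₁v₁ = A₂v₂, so v₂ = (86.6 cm²)/(31.4 cm²) × 3.88 m/s = 10.7 m/s.
With no height change, Bernoulli's equation is P₁ + ½ρv₁² = P₂ + ½ρv₂².
P₂ = P₁ − ½ρ(v₂² − v₁²) = 359000 − ½·801·(10.7² − 3.88²) = 359000 − 39900 = 319000 Pa.

P₂ ≈ 319000 Pa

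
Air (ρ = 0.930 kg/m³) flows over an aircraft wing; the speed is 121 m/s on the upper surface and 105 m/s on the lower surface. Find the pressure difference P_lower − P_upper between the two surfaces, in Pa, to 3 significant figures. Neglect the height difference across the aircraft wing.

The pressure is lower where the speed is higher: ΔP = ½ρ(v_up² − v_low²).
ΔP = ½·0.930·(121² − 105²) = 1680 Pa.

ΔP = 1680 Pa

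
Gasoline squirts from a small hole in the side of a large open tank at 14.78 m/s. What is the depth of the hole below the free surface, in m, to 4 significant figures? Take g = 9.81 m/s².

Torricelli: v = √(2gh), so h = v²/(2g).
h = 14.78²/(2·9.81) = 218.4/19.62 = 11.13 m.

h ≈ 11.13 m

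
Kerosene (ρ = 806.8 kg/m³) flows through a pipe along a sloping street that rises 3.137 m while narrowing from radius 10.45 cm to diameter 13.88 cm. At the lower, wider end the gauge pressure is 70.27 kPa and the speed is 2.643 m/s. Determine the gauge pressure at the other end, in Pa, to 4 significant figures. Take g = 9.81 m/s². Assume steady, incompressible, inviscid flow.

Continuity gives A₁v₁ = A₂v₂, so v₂ = (343.1 cm²)/(151.3 cm²) × 2.643 m/s = 5.993 m/s.
Applying Bernoulli between the two ends and solving for P₂: P₂ = P₁ + ½ρ(v₁² − v₂²) − ρgΔh.
P₂ = 70270 + ½·806.8·(2.643² − 5.993²) − 806.8·9.81·(+3.137) = 70270 + (-11670) − (24830) = 33770 Pa.

P₂ = 33770 Pa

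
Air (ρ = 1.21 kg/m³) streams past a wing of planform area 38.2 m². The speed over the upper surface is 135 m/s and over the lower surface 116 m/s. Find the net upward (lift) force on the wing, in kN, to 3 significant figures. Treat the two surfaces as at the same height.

From P + ½ρv² = const at equal height, P_low − P_up = ½ρ(v_up² − v_low²).
ΔP = ½·1.21·(135² − 116²) = 2890 Pa.
Lift = ΔP · A = 2890 × 38.2 = 110000 N.

F ≈ 110 kN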